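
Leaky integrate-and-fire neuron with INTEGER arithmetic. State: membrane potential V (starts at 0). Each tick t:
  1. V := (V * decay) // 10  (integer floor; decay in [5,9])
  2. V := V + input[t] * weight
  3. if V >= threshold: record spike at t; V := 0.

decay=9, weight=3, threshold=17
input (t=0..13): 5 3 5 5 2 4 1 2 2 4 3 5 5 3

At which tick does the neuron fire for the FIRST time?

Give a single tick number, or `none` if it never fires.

Answer: 1

Derivation:
t=0: input=5 -> V=15
t=1: input=3 -> V=0 FIRE
t=2: input=5 -> V=15
t=3: input=5 -> V=0 FIRE
t=4: input=2 -> V=6
t=5: input=4 -> V=0 FIRE
t=6: input=1 -> V=3
t=7: input=2 -> V=8
t=8: input=2 -> V=13
t=9: input=4 -> V=0 FIRE
t=10: input=3 -> V=9
t=11: input=5 -> V=0 FIRE
t=12: input=5 -> V=15
t=13: input=3 -> V=0 FIRE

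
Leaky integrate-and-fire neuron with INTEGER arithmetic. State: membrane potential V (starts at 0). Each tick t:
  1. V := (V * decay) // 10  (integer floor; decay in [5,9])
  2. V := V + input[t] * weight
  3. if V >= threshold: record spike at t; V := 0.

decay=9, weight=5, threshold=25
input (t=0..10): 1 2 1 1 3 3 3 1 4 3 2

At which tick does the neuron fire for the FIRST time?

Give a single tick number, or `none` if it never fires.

Answer: 4

Derivation:
t=0: input=1 -> V=5
t=1: input=2 -> V=14
t=2: input=1 -> V=17
t=3: input=1 -> V=20
t=4: input=3 -> V=0 FIRE
t=5: input=3 -> V=15
t=6: input=3 -> V=0 FIRE
t=7: input=1 -> V=5
t=8: input=4 -> V=24
t=9: input=3 -> V=0 FIRE
t=10: input=2 -> V=10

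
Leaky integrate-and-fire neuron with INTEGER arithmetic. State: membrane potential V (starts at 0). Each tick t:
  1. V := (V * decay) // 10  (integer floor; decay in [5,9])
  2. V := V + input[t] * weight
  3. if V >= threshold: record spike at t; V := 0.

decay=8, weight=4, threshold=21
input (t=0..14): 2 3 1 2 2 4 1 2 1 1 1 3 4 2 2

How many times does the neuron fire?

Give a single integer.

t=0: input=2 -> V=8
t=1: input=3 -> V=18
t=2: input=1 -> V=18
t=3: input=2 -> V=0 FIRE
t=4: input=2 -> V=8
t=5: input=4 -> V=0 FIRE
t=6: input=1 -> V=4
t=7: input=2 -> V=11
t=8: input=1 -> V=12
t=9: input=1 -> V=13
t=10: input=1 -> V=14
t=11: input=3 -> V=0 FIRE
t=12: input=4 -> V=16
t=13: input=2 -> V=20
t=14: input=2 -> V=0 FIRE

Answer: 4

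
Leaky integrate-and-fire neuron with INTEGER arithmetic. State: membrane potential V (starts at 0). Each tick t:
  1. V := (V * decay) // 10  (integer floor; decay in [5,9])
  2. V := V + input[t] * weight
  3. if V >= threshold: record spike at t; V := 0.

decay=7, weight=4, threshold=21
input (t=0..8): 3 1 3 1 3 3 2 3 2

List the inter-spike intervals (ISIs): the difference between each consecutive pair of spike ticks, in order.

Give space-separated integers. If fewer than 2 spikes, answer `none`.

t=0: input=3 -> V=12
t=1: input=1 -> V=12
t=2: input=3 -> V=20
t=3: input=1 -> V=18
t=4: input=3 -> V=0 FIRE
t=5: input=3 -> V=12
t=6: input=2 -> V=16
t=7: input=3 -> V=0 FIRE
t=8: input=2 -> V=8

Answer: 3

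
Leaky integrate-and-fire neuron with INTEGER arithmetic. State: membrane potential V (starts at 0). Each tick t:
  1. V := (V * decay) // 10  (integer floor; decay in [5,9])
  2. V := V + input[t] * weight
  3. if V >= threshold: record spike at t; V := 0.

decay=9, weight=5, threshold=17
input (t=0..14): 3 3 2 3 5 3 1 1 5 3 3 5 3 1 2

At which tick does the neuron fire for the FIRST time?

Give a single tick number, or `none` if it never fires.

t=0: input=3 -> V=15
t=1: input=3 -> V=0 FIRE
t=2: input=2 -> V=10
t=3: input=3 -> V=0 FIRE
t=4: input=5 -> V=0 FIRE
t=5: input=3 -> V=15
t=6: input=1 -> V=0 FIRE
t=7: input=1 -> V=5
t=8: input=5 -> V=0 FIRE
t=9: input=3 -> V=15
t=10: input=3 -> V=0 FIRE
t=11: input=5 -> V=0 FIRE
t=12: input=3 -> V=15
t=13: input=1 -> V=0 FIRE
t=14: input=2 -> V=10

Answer: 1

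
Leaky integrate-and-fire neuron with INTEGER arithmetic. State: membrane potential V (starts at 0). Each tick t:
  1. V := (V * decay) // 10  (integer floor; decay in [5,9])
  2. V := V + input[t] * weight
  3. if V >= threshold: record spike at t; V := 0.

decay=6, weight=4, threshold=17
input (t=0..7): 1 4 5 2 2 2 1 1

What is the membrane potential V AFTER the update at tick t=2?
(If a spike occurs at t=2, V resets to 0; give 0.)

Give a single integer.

t=0: input=1 -> V=4
t=1: input=4 -> V=0 FIRE
t=2: input=5 -> V=0 FIRE
t=3: input=2 -> V=8
t=4: input=2 -> V=12
t=5: input=2 -> V=15
t=6: input=1 -> V=13
t=7: input=1 -> V=11

Answer: 0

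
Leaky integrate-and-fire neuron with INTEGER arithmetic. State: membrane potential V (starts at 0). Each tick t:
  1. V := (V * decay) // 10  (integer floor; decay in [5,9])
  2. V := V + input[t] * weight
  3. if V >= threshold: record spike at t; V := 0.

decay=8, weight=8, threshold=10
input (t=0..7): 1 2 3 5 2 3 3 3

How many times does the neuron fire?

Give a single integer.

Answer: 7

Derivation:
t=0: input=1 -> V=8
t=1: input=2 -> V=0 FIRE
t=2: input=3 -> V=0 FIRE
t=3: input=5 -> V=0 FIRE
t=4: input=2 -> V=0 FIRE
t=5: input=3 -> V=0 FIRE
t=6: input=3 -> V=0 FIRE
t=7: input=3 -> V=0 FIRE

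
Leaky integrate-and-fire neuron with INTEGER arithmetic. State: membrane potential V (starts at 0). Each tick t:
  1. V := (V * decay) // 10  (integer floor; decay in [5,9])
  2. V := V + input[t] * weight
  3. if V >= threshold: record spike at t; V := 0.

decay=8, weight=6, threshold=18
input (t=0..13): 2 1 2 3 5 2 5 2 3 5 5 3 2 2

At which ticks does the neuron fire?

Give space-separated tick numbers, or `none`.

Answer: 2 3 4 6 8 9 10 11 13

Derivation:
t=0: input=2 -> V=12
t=1: input=1 -> V=15
t=2: input=2 -> V=0 FIRE
t=3: input=3 -> V=0 FIRE
t=4: input=5 -> V=0 FIRE
t=5: input=2 -> V=12
t=6: input=5 -> V=0 FIRE
t=7: input=2 -> V=12
t=8: input=3 -> V=0 FIRE
t=9: input=5 -> V=0 FIRE
t=10: input=5 -> V=0 FIRE
t=11: input=3 -> V=0 FIRE
t=12: input=2 -> V=12
t=13: input=2 -> V=0 FIRE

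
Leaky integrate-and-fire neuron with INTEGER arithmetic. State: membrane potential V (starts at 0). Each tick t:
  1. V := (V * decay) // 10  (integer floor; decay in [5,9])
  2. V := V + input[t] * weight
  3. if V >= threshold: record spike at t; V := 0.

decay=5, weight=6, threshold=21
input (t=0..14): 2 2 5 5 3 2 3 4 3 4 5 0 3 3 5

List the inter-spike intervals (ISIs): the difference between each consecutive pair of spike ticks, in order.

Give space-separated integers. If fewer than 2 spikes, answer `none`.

Answer: 1 2 2 2 1 3 1

Derivation:
t=0: input=2 -> V=12
t=1: input=2 -> V=18
t=2: input=5 -> V=0 FIRE
t=3: input=5 -> V=0 FIRE
t=4: input=3 -> V=18
t=5: input=2 -> V=0 FIRE
t=6: input=3 -> V=18
t=7: input=4 -> V=0 FIRE
t=8: input=3 -> V=18
t=9: input=4 -> V=0 FIRE
t=10: input=5 -> V=0 FIRE
t=11: input=0 -> V=0
t=12: input=3 -> V=18
t=13: input=3 -> V=0 FIRE
t=14: input=5 -> V=0 FIRE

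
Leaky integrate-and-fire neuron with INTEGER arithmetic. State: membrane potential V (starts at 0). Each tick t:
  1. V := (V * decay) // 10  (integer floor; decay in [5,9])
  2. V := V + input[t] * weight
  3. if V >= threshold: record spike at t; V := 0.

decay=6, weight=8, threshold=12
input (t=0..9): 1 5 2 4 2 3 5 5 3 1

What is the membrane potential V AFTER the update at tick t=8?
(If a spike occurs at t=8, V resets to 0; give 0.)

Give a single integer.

t=0: input=1 -> V=8
t=1: input=5 -> V=0 FIRE
t=2: input=2 -> V=0 FIRE
t=3: input=4 -> V=0 FIRE
t=4: input=2 -> V=0 FIRE
t=5: input=3 -> V=0 FIRE
t=6: input=5 -> V=0 FIRE
t=7: input=5 -> V=0 FIRE
t=8: input=3 -> V=0 FIRE
t=9: input=1 -> V=8

Answer: 0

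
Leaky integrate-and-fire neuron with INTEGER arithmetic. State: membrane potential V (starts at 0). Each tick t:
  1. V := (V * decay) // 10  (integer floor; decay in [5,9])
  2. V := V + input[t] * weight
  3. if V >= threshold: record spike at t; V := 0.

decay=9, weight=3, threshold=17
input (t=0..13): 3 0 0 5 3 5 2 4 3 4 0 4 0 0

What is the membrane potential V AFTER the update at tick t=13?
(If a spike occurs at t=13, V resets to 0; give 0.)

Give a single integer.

t=0: input=3 -> V=9
t=1: input=0 -> V=8
t=2: input=0 -> V=7
t=3: input=5 -> V=0 FIRE
t=4: input=3 -> V=9
t=5: input=5 -> V=0 FIRE
t=6: input=2 -> V=6
t=7: input=4 -> V=0 FIRE
t=8: input=3 -> V=9
t=9: input=4 -> V=0 FIRE
t=10: input=0 -> V=0
t=11: input=4 -> V=12
t=12: input=0 -> V=10
t=13: input=0 -> V=9

Answer: 9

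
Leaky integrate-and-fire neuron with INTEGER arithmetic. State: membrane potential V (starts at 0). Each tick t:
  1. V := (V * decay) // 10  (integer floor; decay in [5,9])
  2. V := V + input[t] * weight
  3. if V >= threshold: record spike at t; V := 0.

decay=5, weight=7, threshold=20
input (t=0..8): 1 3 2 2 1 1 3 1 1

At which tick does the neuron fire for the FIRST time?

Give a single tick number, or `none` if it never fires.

t=0: input=1 -> V=7
t=1: input=3 -> V=0 FIRE
t=2: input=2 -> V=14
t=3: input=2 -> V=0 FIRE
t=4: input=1 -> V=7
t=5: input=1 -> V=10
t=6: input=3 -> V=0 FIRE
t=7: input=1 -> V=7
t=8: input=1 -> V=10

Answer: 1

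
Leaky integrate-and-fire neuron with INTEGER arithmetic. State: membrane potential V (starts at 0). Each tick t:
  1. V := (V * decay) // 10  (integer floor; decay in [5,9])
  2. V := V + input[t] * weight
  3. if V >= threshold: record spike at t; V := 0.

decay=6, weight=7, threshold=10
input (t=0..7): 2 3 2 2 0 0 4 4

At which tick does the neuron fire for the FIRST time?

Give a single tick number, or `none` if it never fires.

Answer: 0

Derivation:
t=0: input=2 -> V=0 FIRE
t=1: input=3 -> V=0 FIRE
t=2: input=2 -> V=0 FIRE
t=3: input=2 -> V=0 FIRE
t=4: input=0 -> V=0
t=5: input=0 -> V=0
t=6: input=4 -> V=0 FIRE
t=7: input=4 -> V=0 FIRE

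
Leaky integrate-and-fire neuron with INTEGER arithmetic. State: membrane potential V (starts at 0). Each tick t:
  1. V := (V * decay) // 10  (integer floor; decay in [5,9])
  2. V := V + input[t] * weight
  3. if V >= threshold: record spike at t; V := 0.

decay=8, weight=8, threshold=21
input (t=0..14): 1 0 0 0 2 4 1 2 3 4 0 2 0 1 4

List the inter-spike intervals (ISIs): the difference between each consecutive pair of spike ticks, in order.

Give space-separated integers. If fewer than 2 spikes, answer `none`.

t=0: input=1 -> V=8
t=1: input=0 -> V=6
t=2: input=0 -> V=4
t=3: input=0 -> V=3
t=4: input=2 -> V=18
t=5: input=4 -> V=0 FIRE
t=6: input=1 -> V=8
t=7: input=2 -> V=0 FIRE
t=8: input=3 -> V=0 FIRE
t=9: input=4 -> V=0 FIRE
t=10: input=0 -> V=0
t=11: input=2 -> V=16
t=12: input=0 -> V=12
t=13: input=1 -> V=17
t=14: input=4 -> V=0 FIRE

Answer: 2 1 1 5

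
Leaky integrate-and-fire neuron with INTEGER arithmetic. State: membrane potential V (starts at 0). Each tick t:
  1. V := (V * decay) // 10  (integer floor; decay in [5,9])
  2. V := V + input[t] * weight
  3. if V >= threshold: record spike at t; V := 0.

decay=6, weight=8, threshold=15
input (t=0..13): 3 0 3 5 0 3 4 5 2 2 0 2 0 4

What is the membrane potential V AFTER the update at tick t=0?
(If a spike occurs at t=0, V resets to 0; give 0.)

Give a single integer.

Answer: 0

Derivation:
t=0: input=3 -> V=0 FIRE
t=1: input=0 -> V=0
t=2: input=3 -> V=0 FIRE
t=3: input=5 -> V=0 FIRE
t=4: input=0 -> V=0
t=5: input=3 -> V=0 FIRE
t=6: input=4 -> V=0 FIRE
t=7: input=5 -> V=0 FIRE
t=8: input=2 -> V=0 FIRE
t=9: input=2 -> V=0 FIRE
t=10: input=0 -> V=0
t=11: input=2 -> V=0 FIRE
t=12: input=0 -> V=0
t=13: input=4 -> V=0 FIRE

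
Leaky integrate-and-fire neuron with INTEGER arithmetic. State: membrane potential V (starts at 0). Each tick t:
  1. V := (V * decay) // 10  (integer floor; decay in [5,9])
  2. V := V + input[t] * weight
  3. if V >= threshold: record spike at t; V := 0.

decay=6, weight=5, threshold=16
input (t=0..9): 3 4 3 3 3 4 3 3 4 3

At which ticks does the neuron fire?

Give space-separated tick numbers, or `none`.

Answer: 1 3 5 7 8

Derivation:
t=0: input=3 -> V=15
t=1: input=4 -> V=0 FIRE
t=2: input=3 -> V=15
t=3: input=3 -> V=0 FIRE
t=4: input=3 -> V=15
t=5: input=4 -> V=0 FIRE
t=6: input=3 -> V=15
t=7: input=3 -> V=0 FIRE
t=8: input=4 -> V=0 FIRE
t=9: input=3 -> V=15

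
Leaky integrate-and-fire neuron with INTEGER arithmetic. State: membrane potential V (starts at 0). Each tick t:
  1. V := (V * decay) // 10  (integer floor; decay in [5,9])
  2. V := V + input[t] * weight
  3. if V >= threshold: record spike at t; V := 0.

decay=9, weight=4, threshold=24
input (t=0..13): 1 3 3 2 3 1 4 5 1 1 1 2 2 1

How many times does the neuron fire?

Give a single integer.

Answer: 3

Derivation:
t=0: input=1 -> V=4
t=1: input=3 -> V=15
t=2: input=3 -> V=0 FIRE
t=3: input=2 -> V=8
t=4: input=3 -> V=19
t=5: input=1 -> V=21
t=6: input=4 -> V=0 FIRE
t=7: input=5 -> V=20
t=8: input=1 -> V=22
t=9: input=1 -> V=23
t=10: input=1 -> V=0 FIRE
t=11: input=2 -> V=8
t=12: input=2 -> V=15
t=13: input=1 -> V=17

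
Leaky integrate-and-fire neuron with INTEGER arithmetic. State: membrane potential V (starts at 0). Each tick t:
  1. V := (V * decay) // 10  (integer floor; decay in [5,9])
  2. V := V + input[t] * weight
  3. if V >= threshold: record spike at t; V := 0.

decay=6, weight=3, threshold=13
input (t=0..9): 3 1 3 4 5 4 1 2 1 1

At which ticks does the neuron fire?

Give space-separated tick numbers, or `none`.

Answer: 2 4

Derivation:
t=0: input=3 -> V=9
t=1: input=1 -> V=8
t=2: input=3 -> V=0 FIRE
t=3: input=4 -> V=12
t=4: input=5 -> V=0 FIRE
t=5: input=4 -> V=12
t=6: input=1 -> V=10
t=7: input=2 -> V=12
t=8: input=1 -> V=10
t=9: input=1 -> V=9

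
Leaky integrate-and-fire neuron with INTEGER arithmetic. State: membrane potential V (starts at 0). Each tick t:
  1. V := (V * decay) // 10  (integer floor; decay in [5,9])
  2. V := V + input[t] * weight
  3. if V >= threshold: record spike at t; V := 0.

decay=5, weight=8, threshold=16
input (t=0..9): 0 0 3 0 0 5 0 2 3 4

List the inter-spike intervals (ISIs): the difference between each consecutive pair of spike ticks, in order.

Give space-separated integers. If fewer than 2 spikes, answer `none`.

t=0: input=0 -> V=0
t=1: input=0 -> V=0
t=2: input=3 -> V=0 FIRE
t=3: input=0 -> V=0
t=4: input=0 -> V=0
t=5: input=5 -> V=0 FIRE
t=6: input=0 -> V=0
t=7: input=2 -> V=0 FIRE
t=8: input=3 -> V=0 FIRE
t=9: input=4 -> V=0 FIRE

Answer: 3 2 1 1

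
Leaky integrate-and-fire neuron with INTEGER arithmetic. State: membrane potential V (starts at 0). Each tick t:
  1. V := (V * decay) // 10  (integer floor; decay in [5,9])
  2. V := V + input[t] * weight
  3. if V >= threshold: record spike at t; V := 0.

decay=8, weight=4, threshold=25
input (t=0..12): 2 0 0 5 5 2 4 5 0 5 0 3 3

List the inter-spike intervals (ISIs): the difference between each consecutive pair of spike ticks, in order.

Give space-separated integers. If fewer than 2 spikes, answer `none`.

t=0: input=2 -> V=8
t=1: input=0 -> V=6
t=2: input=0 -> V=4
t=3: input=5 -> V=23
t=4: input=5 -> V=0 FIRE
t=5: input=2 -> V=8
t=6: input=4 -> V=22
t=7: input=5 -> V=0 FIRE
t=8: input=0 -> V=0
t=9: input=5 -> V=20
t=10: input=0 -> V=16
t=11: input=3 -> V=24
t=12: input=3 -> V=0 FIRE

Answer: 3 5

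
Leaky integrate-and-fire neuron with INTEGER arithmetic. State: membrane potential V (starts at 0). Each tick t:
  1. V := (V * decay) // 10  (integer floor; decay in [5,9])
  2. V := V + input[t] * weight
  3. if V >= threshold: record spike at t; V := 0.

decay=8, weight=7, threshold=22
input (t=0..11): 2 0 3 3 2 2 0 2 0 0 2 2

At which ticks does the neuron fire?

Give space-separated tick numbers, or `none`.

Answer: 2 4 7 11

Derivation:
t=0: input=2 -> V=14
t=1: input=0 -> V=11
t=2: input=3 -> V=0 FIRE
t=3: input=3 -> V=21
t=4: input=2 -> V=0 FIRE
t=5: input=2 -> V=14
t=6: input=0 -> V=11
t=7: input=2 -> V=0 FIRE
t=8: input=0 -> V=0
t=9: input=0 -> V=0
t=10: input=2 -> V=14
t=11: input=2 -> V=0 FIRE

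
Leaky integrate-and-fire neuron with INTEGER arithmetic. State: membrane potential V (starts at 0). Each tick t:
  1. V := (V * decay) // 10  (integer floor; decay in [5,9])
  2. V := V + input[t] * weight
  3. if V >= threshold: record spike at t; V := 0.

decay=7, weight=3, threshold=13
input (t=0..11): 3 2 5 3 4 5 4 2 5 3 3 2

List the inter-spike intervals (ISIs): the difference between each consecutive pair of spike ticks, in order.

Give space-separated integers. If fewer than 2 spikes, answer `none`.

t=0: input=3 -> V=9
t=1: input=2 -> V=12
t=2: input=5 -> V=0 FIRE
t=3: input=3 -> V=9
t=4: input=4 -> V=0 FIRE
t=5: input=5 -> V=0 FIRE
t=6: input=4 -> V=12
t=7: input=2 -> V=0 FIRE
t=8: input=5 -> V=0 FIRE
t=9: input=3 -> V=9
t=10: input=3 -> V=0 FIRE
t=11: input=2 -> V=6

Answer: 2 1 2 1 2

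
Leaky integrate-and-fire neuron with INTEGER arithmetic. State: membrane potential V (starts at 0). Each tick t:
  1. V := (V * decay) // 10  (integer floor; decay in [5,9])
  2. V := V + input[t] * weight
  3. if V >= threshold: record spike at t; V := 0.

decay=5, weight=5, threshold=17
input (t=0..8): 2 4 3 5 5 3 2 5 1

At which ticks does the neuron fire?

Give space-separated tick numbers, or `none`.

t=0: input=2 -> V=10
t=1: input=4 -> V=0 FIRE
t=2: input=3 -> V=15
t=3: input=5 -> V=0 FIRE
t=4: input=5 -> V=0 FIRE
t=5: input=3 -> V=15
t=6: input=2 -> V=0 FIRE
t=7: input=5 -> V=0 FIRE
t=8: input=1 -> V=5

Answer: 1 3 4 6 7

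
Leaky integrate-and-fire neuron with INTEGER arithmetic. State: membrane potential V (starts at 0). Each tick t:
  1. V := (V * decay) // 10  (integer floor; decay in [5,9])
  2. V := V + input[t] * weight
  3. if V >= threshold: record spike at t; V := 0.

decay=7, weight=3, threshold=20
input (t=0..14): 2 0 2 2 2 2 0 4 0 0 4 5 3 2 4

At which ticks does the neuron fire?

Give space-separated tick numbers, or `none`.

t=0: input=2 -> V=6
t=1: input=0 -> V=4
t=2: input=2 -> V=8
t=3: input=2 -> V=11
t=4: input=2 -> V=13
t=5: input=2 -> V=15
t=6: input=0 -> V=10
t=7: input=4 -> V=19
t=8: input=0 -> V=13
t=9: input=0 -> V=9
t=10: input=4 -> V=18
t=11: input=5 -> V=0 FIRE
t=12: input=3 -> V=9
t=13: input=2 -> V=12
t=14: input=4 -> V=0 FIRE

Answer: 11 14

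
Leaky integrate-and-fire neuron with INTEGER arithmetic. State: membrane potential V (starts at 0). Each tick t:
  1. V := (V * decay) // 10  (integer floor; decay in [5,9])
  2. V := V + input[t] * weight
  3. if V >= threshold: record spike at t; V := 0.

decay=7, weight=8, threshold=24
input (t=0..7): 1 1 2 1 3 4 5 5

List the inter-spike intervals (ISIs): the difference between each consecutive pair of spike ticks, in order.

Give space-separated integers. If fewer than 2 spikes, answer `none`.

t=0: input=1 -> V=8
t=1: input=1 -> V=13
t=2: input=2 -> V=0 FIRE
t=3: input=1 -> V=8
t=4: input=3 -> V=0 FIRE
t=5: input=4 -> V=0 FIRE
t=6: input=5 -> V=0 FIRE
t=7: input=5 -> V=0 FIRE

Answer: 2 1 1 1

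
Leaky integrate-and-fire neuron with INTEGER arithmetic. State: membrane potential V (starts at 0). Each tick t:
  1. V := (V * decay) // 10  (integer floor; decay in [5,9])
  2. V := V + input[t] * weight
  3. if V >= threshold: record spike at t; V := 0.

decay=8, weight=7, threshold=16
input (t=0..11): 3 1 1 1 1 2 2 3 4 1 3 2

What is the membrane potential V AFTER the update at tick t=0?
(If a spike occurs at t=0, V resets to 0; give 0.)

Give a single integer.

t=0: input=3 -> V=0 FIRE
t=1: input=1 -> V=7
t=2: input=1 -> V=12
t=3: input=1 -> V=0 FIRE
t=4: input=1 -> V=7
t=5: input=2 -> V=0 FIRE
t=6: input=2 -> V=14
t=7: input=3 -> V=0 FIRE
t=8: input=4 -> V=0 FIRE
t=9: input=1 -> V=7
t=10: input=3 -> V=0 FIRE
t=11: input=2 -> V=14

Answer: 0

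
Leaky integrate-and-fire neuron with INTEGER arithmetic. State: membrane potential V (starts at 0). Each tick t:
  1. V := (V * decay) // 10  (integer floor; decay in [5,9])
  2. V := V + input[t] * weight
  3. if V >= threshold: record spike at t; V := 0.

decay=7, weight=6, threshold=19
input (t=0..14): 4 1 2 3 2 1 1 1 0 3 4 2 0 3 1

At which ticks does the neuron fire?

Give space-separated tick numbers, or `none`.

Answer: 0 3 9 10 13

Derivation:
t=0: input=4 -> V=0 FIRE
t=1: input=1 -> V=6
t=2: input=2 -> V=16
t=3: input=3 -> V=0 FIRE
t=4: input=2 -> V=12
t=5: input=1 -> V=14
t=6: input=1 -> V=15
t=7: input=1 -> V=16
t=8: input=0 -> V=11
t=9: input=3 -> V=0 FIRE
t=10: input=4 -> V=0 FIRE
t=11: input=2 -> V=12
t=12: input=0 -> V=8
t=13: input=3 -> V=0 FIRE
t=14: input=1 -> V=6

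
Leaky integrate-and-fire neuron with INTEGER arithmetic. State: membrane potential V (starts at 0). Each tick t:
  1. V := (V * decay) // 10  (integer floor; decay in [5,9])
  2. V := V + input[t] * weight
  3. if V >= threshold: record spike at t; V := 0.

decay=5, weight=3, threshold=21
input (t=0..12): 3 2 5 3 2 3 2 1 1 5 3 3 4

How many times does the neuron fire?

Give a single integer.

Answer: 1

Derivation:
t=0: input=3 -> V=9
t=1: input=2 -> V=10
t=2: input=5 -> V=20
t=3: input=3 -> V=19
t=4: input=2 -> V=15
t=5: input=3 -> V=16
t=6: input=2 -> V=14
t=7: input=1 -> V=10
t=8: input=1 -> V=8
t=9: input=5 -> V=19
t=10: input=3 -> V=18
t=11: input=3 -> V=18
t=12: input=4 -> V=0 FIRE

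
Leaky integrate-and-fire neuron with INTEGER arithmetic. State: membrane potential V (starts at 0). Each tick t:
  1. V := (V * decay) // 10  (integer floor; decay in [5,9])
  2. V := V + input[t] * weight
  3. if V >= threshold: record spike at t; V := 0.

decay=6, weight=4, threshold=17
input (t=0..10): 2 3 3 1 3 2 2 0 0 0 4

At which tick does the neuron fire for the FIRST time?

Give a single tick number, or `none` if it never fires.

t=0: input=2 -> V=8
t=1: input=3 -> V=16
t=2: input=3 -> V=0 FIRE
t=3: input=1 -> V=4
t=4: input=3 -> V=14
t=5: input=2 -> V=16
t=6: input=2 -> V=0 FIRE
t=7: input=0 -> V=0
t=8: input=0 -> V=0
t=9: input=0 -> V=0
t=10: input=4 -> V=16

Answer: 2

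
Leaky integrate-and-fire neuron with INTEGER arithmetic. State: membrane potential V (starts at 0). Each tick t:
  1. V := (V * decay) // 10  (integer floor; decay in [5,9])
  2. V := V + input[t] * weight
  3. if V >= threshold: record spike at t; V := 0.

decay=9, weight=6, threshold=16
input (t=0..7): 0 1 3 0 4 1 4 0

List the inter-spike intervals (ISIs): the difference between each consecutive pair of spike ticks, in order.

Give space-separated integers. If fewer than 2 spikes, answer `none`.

t=0: input=0 -> V=0
t=1: input=1 -> V=6
t=2: input=3 -> V=0 FIRE
t=3: input=0 -> V=0
t=4: input=4 -> V=0 FIRE
t=5: input=1 -> V=6
t=6: input=4 -> V=0 FIRE
t=7: input=0 -> V=0

Answer: 2 2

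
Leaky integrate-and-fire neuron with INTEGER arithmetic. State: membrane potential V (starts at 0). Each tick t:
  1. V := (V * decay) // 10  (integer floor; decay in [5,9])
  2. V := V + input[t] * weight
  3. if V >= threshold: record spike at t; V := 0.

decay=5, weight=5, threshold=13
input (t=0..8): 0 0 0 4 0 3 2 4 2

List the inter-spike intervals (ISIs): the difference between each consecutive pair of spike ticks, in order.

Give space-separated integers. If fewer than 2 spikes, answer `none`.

t=0: input=0 -> V=0
t=1: input=0 -> V=0
t=2: input=0 -> V=0
t=3: input=4 -> V=0 FIRE
t=4: input=0 -> V=0
t=5: input=3 -> V=0 FIRE
t=6: input=2 -> V=10
t=7: input=4 -> V=0 FIRE
t=8: input=2 -> V=10

Answer: 2 2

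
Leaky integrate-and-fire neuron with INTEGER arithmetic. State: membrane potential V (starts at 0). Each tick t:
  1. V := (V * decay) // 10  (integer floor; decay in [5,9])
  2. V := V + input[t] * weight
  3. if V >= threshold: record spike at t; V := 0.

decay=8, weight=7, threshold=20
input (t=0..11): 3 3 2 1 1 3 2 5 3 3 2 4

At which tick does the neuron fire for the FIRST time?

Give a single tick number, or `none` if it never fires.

Answer: 0

Derivation:
t=0: input=3 -> V=0 FIRE
t=1: input=3 -> V=0 FIRE
t=2: input=2 -> V=14
t=3: input=1 -> V=18
t=4: input=1 -> V=0 FIRE
t=5: input=3 -> V=0 FIRE
t=6: input=2 -> V=14
t=7: input=5 -> V=0 FIRE
t=8: input=3 -> V=0 FIRE
t=9: input=3 -> V=0 FIRE
t=10: input=2 -> V=14
t=11: input=4 -> V=0 FIRE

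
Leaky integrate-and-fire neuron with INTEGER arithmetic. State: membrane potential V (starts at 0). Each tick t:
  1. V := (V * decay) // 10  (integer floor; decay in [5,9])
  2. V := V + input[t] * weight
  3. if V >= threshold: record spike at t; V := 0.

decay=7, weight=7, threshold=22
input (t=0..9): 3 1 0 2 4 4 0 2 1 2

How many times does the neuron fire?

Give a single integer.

t=0: input=3 -> V=21
t=1: input=1 -> V=21
t=2: input=0 -> V=14
t=3: input=2 -> V=0 FIRE
t=4: input=4 -> V=0 FIRE
t=5: input=4 -> V=0 FIRE
t=6: input=0 -> V=0
t=7: input=2 -> V=14
t=8: input=1 -> V=16
t=9: input=2 -> V=0 FIRE

Answer: 4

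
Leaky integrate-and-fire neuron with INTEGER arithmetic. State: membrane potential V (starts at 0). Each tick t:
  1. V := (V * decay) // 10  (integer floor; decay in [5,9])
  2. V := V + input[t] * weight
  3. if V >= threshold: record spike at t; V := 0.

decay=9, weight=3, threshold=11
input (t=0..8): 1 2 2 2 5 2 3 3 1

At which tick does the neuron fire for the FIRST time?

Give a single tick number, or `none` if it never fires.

Answer: 2

Derivation:
t=0: input=1 -> V=3
t=1: input=2 -> V=8
t=2: input=2 -> V=0 FIRE
t=3: input=2 -> V=6
t=4: input=5 -> V=0 FIRE
t=5: input=2 -> V=6
t=6: input=3 -> V=0 FIRE
t=7: input=3 -> V=9
t=8: input=1 -> V=0 FIRE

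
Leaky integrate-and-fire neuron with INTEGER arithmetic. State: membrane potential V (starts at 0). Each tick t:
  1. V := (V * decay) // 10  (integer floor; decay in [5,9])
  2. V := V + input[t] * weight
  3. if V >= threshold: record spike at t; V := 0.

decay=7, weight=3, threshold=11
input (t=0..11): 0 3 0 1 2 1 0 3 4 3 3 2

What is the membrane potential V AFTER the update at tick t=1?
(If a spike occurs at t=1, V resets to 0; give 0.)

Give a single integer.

t=0: input=0 -> V=0
t=1: input=3 -> V=9
t=2: input=0 -> V=6
t=3: input=1 -> V=7
t=4: input=2 -> V=10
t=5: input=1 -> V=10
t=6: input=0 -> V=7
t=7: input=3 -> V=0 FIRE
t=8: input=4 -> V=0 FIRE
t=9: input=3 -> V=9
t=10: input=3 -> V=0 FIRE
t=11: input=2 -> V=6

Answer: 9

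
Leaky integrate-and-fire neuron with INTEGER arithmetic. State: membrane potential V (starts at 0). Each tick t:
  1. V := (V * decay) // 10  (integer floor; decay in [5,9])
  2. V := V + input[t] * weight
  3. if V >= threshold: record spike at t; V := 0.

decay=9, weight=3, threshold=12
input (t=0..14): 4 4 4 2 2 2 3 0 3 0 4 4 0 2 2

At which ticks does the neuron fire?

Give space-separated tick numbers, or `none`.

Answer: 0 1 2 5 8 10 11

Derivation:
t=0: input=4 -> V=0 FIRE
t=1: input=4 -> V=0 FIRE
t=2: input=4 -> V=0 FIRE
t=3: input=2 -> V=6
t=4: input=2 -> V=11
t=5: input=2 -> V=0 FIRE
t=6: input=3 -> V=9
t=7: input=0 -> V=8
t=8: input=3 -> V=0 FIRE
t=9: input=0 -> V=0
t=10: input=4 -> V=0 FIRE
t=11: input=4 -> V=0 FIRE
t=12: input=0 -> V=0
t=13: input=2 -> V=6
t=14: input=2 -> V=11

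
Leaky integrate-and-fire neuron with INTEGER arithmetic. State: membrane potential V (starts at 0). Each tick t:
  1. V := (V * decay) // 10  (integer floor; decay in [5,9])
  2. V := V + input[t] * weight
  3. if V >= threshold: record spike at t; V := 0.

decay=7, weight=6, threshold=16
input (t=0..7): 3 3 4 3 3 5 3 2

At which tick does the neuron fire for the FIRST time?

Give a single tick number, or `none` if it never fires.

t=0: input=3 -> V=0 FIRE
t=1: input=3 -> V=0 FIRE
t=2: input=4 -> V=0 FIRE
t=3: input=3 -> V=0 FIRE
t=4: input=3 -> V=0 FIRE
t=5: input=5 -> V=0 FIRE
t=6: input=3 -> V=0 FIRE
t=7: input=2 -> V=12

Answer: 0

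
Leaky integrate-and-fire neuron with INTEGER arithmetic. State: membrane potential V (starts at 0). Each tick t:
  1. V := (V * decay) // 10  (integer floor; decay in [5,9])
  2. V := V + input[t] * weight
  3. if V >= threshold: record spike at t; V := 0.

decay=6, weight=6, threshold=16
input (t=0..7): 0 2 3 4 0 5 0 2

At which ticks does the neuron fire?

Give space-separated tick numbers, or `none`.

Answer: 2 3 5

Derivation:
t=0: input=0 -> V=0
t=1: input=2 -> V=12
t=2: input=3 -> V=0 FIRE
t=3: input=4 -> V=0 FIRE
t=4: input=0 -> V=0
t=5: input=5 -> V=0 FIRE
t=6: input=0 -> V=0
t=7: input=2 -> V=12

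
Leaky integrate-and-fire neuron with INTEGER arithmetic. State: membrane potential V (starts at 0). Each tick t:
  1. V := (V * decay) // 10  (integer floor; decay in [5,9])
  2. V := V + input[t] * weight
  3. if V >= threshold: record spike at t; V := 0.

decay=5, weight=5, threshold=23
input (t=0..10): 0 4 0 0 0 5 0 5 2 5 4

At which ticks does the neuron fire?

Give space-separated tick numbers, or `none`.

Answer: 5 7 9

Derivation:
t=0: input=0 -> V=0
t=1: input=4 -> V=20
t=2: input=0 -> V=10
t=3: input=0 -> V=5
t=4: input=0 -> V=2
t=5: input=5 -> V=0 FIRE
t=6: input=0 -> V=0
t=7: input=5 -> V=0 FIRE
t=8: input=2 -> V=10
t=9: input=5 -> V=0 FIRE
t=10: input=4 -> V=20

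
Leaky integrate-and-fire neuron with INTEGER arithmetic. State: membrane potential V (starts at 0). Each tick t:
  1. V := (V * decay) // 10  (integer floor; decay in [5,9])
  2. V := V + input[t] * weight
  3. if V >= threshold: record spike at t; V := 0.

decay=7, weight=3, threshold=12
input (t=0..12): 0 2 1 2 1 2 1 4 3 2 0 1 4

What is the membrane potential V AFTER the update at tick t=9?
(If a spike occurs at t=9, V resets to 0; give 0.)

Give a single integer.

t=0: input=0 -> V=0
t=1: input=2 -> V=6
t=2: input=1 -> V=7
t=3: input=2 -> V=10
t=4: input=1 -> V=10
t=5: input=2 -> V=0 FIRE
t=6: input=1 -> V=3
t=7: input=4 -> V=0 FIRE
t=8: input=3 -> V=9
t=9: input=2 -> V=0 FIRE
t=10: input=0 -> V=0
t=11: input=1 -> V=3
t=12: input=4 -> V=0 FIRE

Answer: 0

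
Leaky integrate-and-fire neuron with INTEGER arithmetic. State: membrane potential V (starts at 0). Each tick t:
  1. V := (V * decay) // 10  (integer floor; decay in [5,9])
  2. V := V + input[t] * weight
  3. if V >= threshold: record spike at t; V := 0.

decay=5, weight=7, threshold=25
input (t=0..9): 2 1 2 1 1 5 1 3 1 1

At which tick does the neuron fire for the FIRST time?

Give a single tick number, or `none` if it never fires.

Answer: 5

Derivation:
t=0: input=2 -> V=14
t=1: input=1 -> V=14
t=2: input=2 -> V=21
t=3: input=1 -> V=17
t=4: input=1 -> V=15
t=5: input=5 -> V=0 FIRE
t=6: input=1 -> V=7
t=7: input=3 -> V=24
t=8: input=1 -> V=19
t=9: input=1 -> V=16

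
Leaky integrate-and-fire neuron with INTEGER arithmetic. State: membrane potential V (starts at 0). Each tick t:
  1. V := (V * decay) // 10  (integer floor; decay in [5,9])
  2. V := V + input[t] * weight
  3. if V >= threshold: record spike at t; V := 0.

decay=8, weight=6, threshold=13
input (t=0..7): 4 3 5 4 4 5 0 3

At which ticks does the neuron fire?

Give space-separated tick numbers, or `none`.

t=0: input=4 -> V=0 FIRE
t=1: input=3 -> V=0 FIRE
t=2: input=5 -> V=0 FIRE
t=3: input=4 -> V=0 FIRE
t=4: input=4 -> V=0 FIRE
t=5: input=5 -> V=0 FIRE
t=6: input=0 -> V=0
t=7: input=3 -> V=0 FIRE

Answer: 0 1 2 3 4 5 7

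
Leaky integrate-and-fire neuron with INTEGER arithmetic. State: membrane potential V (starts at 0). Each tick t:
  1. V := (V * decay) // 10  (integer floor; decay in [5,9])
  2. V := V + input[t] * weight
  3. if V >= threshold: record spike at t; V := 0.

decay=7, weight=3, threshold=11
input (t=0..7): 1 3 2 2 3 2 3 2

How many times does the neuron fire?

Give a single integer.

t=0: input=1 -> V=3
t=1: input=3 -> V=0 FIRE
t=2: input=2 -> V=6
t=3: input=2 -> V=10
t=4: input=3 -> V=0 FIRE
t=5: input=2 -> V=6
t=6: input=3 -> V=0 FIRE
t=7: input=2 -> V=6

Answer: 3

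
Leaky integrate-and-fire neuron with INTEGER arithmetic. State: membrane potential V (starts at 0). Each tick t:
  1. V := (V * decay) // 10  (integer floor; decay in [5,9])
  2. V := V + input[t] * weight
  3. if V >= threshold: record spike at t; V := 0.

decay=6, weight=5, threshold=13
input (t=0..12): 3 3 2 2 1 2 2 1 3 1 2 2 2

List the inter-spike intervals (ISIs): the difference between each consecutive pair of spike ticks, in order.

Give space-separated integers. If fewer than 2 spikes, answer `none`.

t=0: input=3 -> V=0 FIRE
t=1: input=3 -> V=0 FIRE
t=2: input=2 -> V=10
t=3: input=2 -> V=0 FIRE
t=4: input=1 -> V=5
t=5: input=2 -> V=0 FIRE
t=6: input=2 -> V=10
t=7: input=1 -> V=11
t=8: input=3 -> V=0 FIRE
t=9: input=1 -> V=5
t=10: input=2 -> V=0 FIRE
t=11: input=2 -> V=10
t=12: input=2 -> V=0 FIRE

Answer: 1 2 2 3 2 2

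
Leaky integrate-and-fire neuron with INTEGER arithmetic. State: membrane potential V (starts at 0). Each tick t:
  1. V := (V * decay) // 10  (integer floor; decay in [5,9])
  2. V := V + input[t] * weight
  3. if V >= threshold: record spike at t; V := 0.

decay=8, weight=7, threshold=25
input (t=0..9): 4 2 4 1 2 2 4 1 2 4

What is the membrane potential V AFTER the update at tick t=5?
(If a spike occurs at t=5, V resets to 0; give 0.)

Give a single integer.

t=0: input=4 -> V=0 FIRE
t=1: input=2 -> V=14
t=2: input=4 -> V=0 FIRE
t=3: input=1 -> V=7
t=4: input=2 -> V=19
t=5: input=2 -> V=0 FIRE
t=6: input=4 -> V=0 FIRE
t=7: input=1 -> V=7
t=8: input=2 -> V=19
t=9: input=4 -> V=0 FIRE

Answer: 0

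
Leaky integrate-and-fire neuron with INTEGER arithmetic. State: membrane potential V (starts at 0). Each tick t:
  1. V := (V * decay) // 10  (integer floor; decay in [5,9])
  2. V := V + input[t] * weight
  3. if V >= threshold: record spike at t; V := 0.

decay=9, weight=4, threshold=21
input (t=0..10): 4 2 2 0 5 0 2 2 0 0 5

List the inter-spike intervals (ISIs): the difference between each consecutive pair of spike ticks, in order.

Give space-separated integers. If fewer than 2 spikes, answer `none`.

t=0: input=4 -> V=16
t=1: input=2 -> V=0 FIRE
t=2: input=2 -> V=8
t=3: input=0 -> V=7
t=4: input=5 -> V=0 FIRE
t=5: input=0 -> V=0
t=6: input=2 -> V=8
t=7: input=2 -> V=15
t=8: input=0 -> V=13
t=9: input=0 -> V=11
t=10: input=5 -> V=0 FIRE

Answer: 3 6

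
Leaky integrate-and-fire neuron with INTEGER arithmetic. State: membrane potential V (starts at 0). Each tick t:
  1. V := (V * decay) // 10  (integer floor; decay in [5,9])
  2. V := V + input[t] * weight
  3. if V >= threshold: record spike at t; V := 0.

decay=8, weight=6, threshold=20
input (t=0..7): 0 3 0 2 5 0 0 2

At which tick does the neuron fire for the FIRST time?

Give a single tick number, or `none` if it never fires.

Answer: 3

Derivation:
t=0: input=0 -> V=0
t=1: input=3 -> V=18
t=2: input=0 -> V=14
t=3: input=2 -> V=0 FIRE
t=4: input=5 -> V=0 FIRE
t=5: input=0 -> V=0
t=6: input=0 -> V=0
t=7: input=2 -> V=12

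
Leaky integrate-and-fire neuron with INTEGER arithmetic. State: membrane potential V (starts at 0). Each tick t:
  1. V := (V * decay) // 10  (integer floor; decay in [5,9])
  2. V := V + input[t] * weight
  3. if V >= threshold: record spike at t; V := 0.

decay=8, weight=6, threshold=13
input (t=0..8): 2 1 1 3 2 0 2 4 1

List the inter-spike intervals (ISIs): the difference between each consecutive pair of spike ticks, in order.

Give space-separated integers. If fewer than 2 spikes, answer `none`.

Answer: 2 3 1

Derivation:
t=0: input=2 -> V=12
t=1: input=1 -> V=0 FIRE
t=2: input=1 -> V=6
t=3: input=3 -> V=0 FIRE
t=4: input=2 -> V=12
t=5: input=0 -> V=9
t=6: input=2 -> V=0 FIRE
t=7: input=4 -> V=0 FIRE
t=8: input=1 -> V=6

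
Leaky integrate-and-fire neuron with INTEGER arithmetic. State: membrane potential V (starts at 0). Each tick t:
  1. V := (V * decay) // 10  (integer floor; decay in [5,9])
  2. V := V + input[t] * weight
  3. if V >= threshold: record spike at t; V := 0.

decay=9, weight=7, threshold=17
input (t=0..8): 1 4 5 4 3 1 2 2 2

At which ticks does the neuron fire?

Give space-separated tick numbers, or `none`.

t=0: input=1 -> V=7
t=1: input=4 -> V=0 FIRE
t=2: input=5 -> V=0 FIRE
t=3: input=4 -> V=0 FIRE
t=4: input=3 -> V=0 FIRE
t=5: input=1 -> V=7
t=6: input=2 -> V=0 FIRE
t=7: input=2 -> V=14
t=8: input=2 -> V=0 FIRE

Answer: 1 2 3 4 6 8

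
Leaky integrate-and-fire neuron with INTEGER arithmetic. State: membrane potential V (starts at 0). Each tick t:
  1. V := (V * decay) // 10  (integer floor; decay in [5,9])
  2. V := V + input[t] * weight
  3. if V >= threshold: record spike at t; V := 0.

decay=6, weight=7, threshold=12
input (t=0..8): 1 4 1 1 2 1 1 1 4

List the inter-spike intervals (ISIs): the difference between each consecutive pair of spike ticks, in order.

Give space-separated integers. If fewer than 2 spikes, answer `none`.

Answer: 3 3 1

Derivation:
t=0: input=1 -> V=7
t=1: input=4 -> V=0 FIRE
t=2: input=1 -> V=7
t=3: input=1 -> V=11
t=4: input=2 -> V=0 FIRE
t=5: input=1 -> V=7
t=6: input=1 -> V=11
t=7: input=1 -> V=0 FIRE
t=8: input=4 -> V=0 FIRE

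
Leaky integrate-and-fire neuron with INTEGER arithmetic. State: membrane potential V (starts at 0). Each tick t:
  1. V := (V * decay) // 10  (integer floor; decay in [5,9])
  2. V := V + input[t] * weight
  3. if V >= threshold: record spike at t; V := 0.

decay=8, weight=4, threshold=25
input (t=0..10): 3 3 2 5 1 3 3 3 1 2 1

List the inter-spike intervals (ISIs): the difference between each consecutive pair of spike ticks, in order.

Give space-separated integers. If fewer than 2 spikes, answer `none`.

t=0: input=3 -> V=12
t=1: input=3 -> V=21
t=2: input=2 -> V=24
t=3: input=5 -> V=0 FIRE
t=4: input=1 -> V=4
t=5: input=3 -> V=15
t=6: input=3 -> V=24
t=7: input=3 -> V=0 FIRE
t=8: input=1 -> V=4
t=9: input=2 -> V=11
t=10: input=1 -> V=12

Answer: 4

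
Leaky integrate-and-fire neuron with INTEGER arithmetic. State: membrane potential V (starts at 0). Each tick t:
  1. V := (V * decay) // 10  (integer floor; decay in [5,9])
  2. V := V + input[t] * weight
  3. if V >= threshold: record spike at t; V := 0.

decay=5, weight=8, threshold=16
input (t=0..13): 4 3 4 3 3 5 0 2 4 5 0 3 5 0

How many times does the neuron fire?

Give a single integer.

Answer: 11

Derivation:
t=0: input=4 -> V=0 FIRE
t=1: input=3 -> V=0 FIRE
t=2: input=4 -> V=0 FIRE
t=3: input=3 -> V=0 FIRE
t=4: input=3 -> V=0 FIRE
t=5: input=5 -> V=0 FIRE
t=6: input=0 -> V=0
t=7: input=2 -> V=0 FIRE
t=8: input=4 -> V=0 FIRE
t=9: input=5 -> V=0 FIRE
t=10: input=0 -> V=0
t=11: input=3 -> V=0 FIRE
t=12: input=5 -> V=0 FIRE
t=13: input=0 -> V=0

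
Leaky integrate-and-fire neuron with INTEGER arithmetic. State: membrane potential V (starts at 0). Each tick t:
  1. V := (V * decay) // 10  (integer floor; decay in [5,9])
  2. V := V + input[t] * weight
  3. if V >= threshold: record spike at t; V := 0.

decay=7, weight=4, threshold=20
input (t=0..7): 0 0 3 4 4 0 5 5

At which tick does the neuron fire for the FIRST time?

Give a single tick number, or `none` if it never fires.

t=0: input=0 -> V=0
t=1: input=0 -> V=0
t=2: input=3 -> V=12
t=3: input=4 -> V=0 FIRE
t=4: input=4 -> V=16
t=5: input=0 -> V=11
t=6: input=5 -> V=0 FIRE
t=7: input=5 -> V=0 FIRE

Answer: 3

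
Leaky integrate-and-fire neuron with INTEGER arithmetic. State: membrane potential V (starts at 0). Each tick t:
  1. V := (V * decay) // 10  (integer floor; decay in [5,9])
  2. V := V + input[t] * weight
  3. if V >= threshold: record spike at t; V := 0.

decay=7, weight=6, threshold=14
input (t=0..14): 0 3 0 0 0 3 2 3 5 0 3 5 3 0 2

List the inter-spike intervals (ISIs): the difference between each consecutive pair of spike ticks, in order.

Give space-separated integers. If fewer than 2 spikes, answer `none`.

t=0: input=0 -> V=0
t=1: input=3 -> V=0 FIRE
t=2: input=0 -> V=0
t=3: input=0 -> V=0
t=4: input=0 -> V=0
t=5: input=3 -> V=0 FIRE
t=6: input=2 -> V=12
t=7: input=3 -> V=0 FIRE
t=8: input=5 -> V=0 FIRE
t=9: input=0 -> V=0
t=10: input=3 -> V=0 FIRE
t=11: input=5 -> V=0 FIRE
t=12: input=3 -> V=0 FIRE
t=13: input=0 -> V=0
t=14: input=2 -> V=12

Answer: 4 2 1 2 1 1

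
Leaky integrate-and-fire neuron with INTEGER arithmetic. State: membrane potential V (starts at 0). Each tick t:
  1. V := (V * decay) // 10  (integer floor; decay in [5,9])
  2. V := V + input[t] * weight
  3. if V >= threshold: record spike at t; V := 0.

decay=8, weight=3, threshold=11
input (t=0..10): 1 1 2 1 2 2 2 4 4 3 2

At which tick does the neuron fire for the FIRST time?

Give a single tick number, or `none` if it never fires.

t=0: input=1 -> V=3
t=1: input=1 -> V=5
t=2: input=2 -> V=10
t=3: input=1 -> V=0 FIRE
t=4: input=2 -> V=6
t=5: input=2 -> V=10
t=6: input=2 -> V=0 FIRE
t=7: input=4 -> V=0 FIRE
t=8: input=4 -> V=0 FIRE
t=9: input=3 -> V=9
t=10: input=2 -> V=0 FIRE

Answer: 3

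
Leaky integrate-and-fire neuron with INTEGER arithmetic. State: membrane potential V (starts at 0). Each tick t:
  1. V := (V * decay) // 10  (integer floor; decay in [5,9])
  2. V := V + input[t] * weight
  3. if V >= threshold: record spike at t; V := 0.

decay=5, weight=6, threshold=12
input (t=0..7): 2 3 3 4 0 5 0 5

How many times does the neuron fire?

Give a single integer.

t=0: input=2 -> V=0 FIRE
t=1: input=3 -> V=0 FIRE
t=2: input=3 -> V=0 FIRE
t=3: input=4 -> V=0 FIRE
t=4: input=0 -> V=0
t=5: input=5 -> V=0 FIRE
t=6: input=0 -> V=0
t=7: input=5 -> V=0 FIRE

Answer: 6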